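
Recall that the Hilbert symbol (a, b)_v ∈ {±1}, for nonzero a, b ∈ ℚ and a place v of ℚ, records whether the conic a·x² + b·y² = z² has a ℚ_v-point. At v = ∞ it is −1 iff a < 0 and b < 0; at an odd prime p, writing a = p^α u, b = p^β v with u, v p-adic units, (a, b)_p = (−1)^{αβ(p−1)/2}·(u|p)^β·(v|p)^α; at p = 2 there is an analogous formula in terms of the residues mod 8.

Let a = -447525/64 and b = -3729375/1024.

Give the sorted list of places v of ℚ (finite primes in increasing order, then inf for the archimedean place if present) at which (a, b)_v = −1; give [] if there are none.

[17, inf]

(a, b) ≡ (-221, -663) mod (ℚ^×)²; places V = {2, 3, 5, 13, 17, ∞}.
(a,b)_5: α=2, u≡1; β=4, v≡2 (mod 5); (1|5)=+1, (2|5)=-1; sign (−1)^0·+1^4·-1^2 = +1.
(a,b)_13: α=1, u≡1; β=1, v≡10 (mod 13); (1|13)=+1, (10|13)=+1; sign (−1)^0·+1^1·+1^1 = +1.
(a,b)_∞: sgn(-221)=−, sgn(-663)=−, so -1.
(a,b)_2: α=-6, β=-10; u≡3, v≡1 (mod 8); ε(u)ε(v)=1·0, αω(v)=-6·0, βω(u)=-10·1; sum ≡ 0  ⇒  +1.
(a,b)_17: α=1, u≡15; β=1, v≡11 (mod 17); (15|17)=+1, (11|17)=-1; sign (−1)^0·+1^1·-1^1 = -1.
(a,b)_3: α=4, u≡1; β=3, v≡1 (mod 3); (1|3)=+1, (1|3)=+1; sign (−1)^0·+1^3·+1^4 = +1.
(-221, -663 / ℚ) ramifies at {17, ∞}: a division algebra.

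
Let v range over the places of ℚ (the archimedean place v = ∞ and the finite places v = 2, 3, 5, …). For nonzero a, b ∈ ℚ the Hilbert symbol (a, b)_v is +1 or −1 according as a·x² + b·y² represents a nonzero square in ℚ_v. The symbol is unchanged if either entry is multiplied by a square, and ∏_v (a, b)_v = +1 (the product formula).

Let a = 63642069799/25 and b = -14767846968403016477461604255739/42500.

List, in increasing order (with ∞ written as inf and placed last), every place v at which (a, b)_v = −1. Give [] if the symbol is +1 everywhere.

(a, b) ≡ (88711, -374187) mod (ℚ^×)²; places V = {2, 3, 5, 7, 11, 17, 19, 23, 29, 37, ∞}.
(a,b)_2: α=0, β=-2; u≡7, v≡5 (mod 8); ε(u)ε(v)=1·0, αω(v)=0·1, βω(u)=-2·0; sum ≡ 0  ⇒  +1.
(a,b)_23: α=1, u≡13; β=3, v≡14 (mod 23); (13|23)=+1, (14|23)=-1; sign (−1)^1·+1^3·-1^1 = +1.
(a,b)_7: α=3, u≡3; β=6, v≡3 (mod 7); (3|7)=-1, (3|7)=-1; sign (−1)^0·-1^6·-1^3 = -1.
(a,b)_19: α=1, u≡10; β=2, v≡18 (mod 19); (10|19)=-1, (18|19)=-1; sign (−1)^0·-1^2·-1^1 = -1.
(a,b)_37: α=0, u≡20; β=2, v≡22 (mod 37); (20|37)=-1, (22|37)=-1; sign (−1)^0·-1^2·-1^0 = +1.
(a,b)_5: α=-2, u≡4; β=-4, v≡2 (mod 5); (4|5)=+1, (2|5)=-1; sign (−1)^0·+1^-4·-1^-2 = +1.
(a,b)_3: α=0, u≡1; β=1, v≡2 (mod 3); (1|3)=+1, (2|3)=-1; sign (−1)^0·+1^1·-1^0 = +1.
(a,b)_17: α=0, u≡12; β=-1, v≡8 (mod 17); (12|17)=-1, (8|17)=+1; sign (−1)^0·-1^-1·+1^0 = -1.
(a,b)_∞: sgn(88711)=+, sgn(-374187)=−, so +1.
(a,b)_29: α=1, u≡19; β=3, v≡8 (mod 29); (19|29)=-1, (8|29)=-1; sign (−1)^0·-1^3·-1^1 = +1.
(a,b)_11: α=4, u≡8; β=11, v≡6 (mod 11); (8|11)=-1, (6|11)=-1; sign (−1)^0·-1^11·-1^4 = -1.
(88711, -374187 / ℚ) ramifies at {7, 11, 17, 19}: a division algebra.

[7, 11, 17, 19]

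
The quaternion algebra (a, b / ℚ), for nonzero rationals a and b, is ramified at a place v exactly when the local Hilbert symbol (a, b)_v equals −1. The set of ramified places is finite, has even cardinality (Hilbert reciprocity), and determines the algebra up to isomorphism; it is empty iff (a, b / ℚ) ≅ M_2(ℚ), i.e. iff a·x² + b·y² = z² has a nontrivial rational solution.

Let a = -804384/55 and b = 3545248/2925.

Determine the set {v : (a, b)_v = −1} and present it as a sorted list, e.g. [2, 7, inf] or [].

(a, b) ≡ (-6270, 58786) mod (ℚ^×)²; places V = {2, 3, 5, 7, 11, 13, 17, 19, ∞}.
(a,b)_13: α=0, u≡10; β=-1, v≡11 (mod 13); (10|13)=+1, (11|13)=-1; sign (−1)^0·+1^-1·-1^0 = +1.
(a,b)_5: α=-1, u≡1; β=-2, v≡4 (mod 5); (1|5)=+1, (4|5)=+1; sign (−1)^0·+1^-2·+1^-1 = +1.
(a,b)_11: α=-1, u≡7; β=0, v≡8 (mod 11); (7|11)=-1, (8|11)=-1; sign (−1)^0·-1^0·-1^-1 = -1.
(a,b)_7: α=2, u≡1; β=3, v≡3 (mod 7); (1|7)=+1, (3|7)=-1; sign (−1)^0·+1^3·-1^2 = +1.
(a,b)_19: α=1, u≡2; β=1, v≡7 (mod 19); (2|19)=-1, (7|19)=+1; sign (−1)^1·-1^1·+1^1 = +1.
(a,b)_∞: sgn(-6270)=−, sgn(58786)=+, so +1.
(a,b)_3: α=3, u≡1; β=-2, v≡1 (mod 3); (1|3)=+1, (1|3)=+1; sign (−1)^0·+1^-2·+1^3 = +1.
(a,b)_17: α=0, u≡14; β=1, v≡5 (mod 17); (14|17)=-1, (5|17)=-1; sign (−1)^0·-1^1·-1^0 = -1.
(a,b)_2: α=5, β=5; u≡1, v≡1 (mod 8); ε(u)ε(v)=0·0, αω(v)=5·0, βω(u)=5·0; sum ≡ 0  ⇒  +1.
|Ram(-6270, 58786)| = 2, even; anisotropic at {11, 17}.

[11, 17]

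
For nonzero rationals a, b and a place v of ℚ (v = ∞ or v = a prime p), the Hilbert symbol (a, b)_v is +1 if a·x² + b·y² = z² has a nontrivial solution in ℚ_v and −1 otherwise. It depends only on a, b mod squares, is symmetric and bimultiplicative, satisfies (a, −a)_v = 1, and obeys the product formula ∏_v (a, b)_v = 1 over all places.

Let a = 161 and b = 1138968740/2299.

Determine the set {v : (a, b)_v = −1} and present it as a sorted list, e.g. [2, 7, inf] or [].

Mod squares: a ≡ 161, b ≡ 1235. Check v ∈ {∞, 2, 5, 7, 11, 13, 19, 23}.
v=∞: 161 > 0 and 1235 > 0  ⇒  (a,b)_∞ = +1.
v=13: a=13^0·(≡5), b=13^3·(≡10) mod 13; (5|13)=-1, (10|13)=+1; (−1)^{0·3·6}·(-1)^3·(+1)^0 = -1.
v=7: a=7^1·(≡2), b=7^2·(≡6) mod 7; (2|7)=+1, (6|7)=-1; (−1)^{1·2·3}·(+1)^2·(-1)^1 = -1.
v=11: a=11^0·(≡7), b=11^-2·(≡1) mod 11; (7|11)=-1, (1|11)=+1; (−1)^{0·-2·5}·(-1)^-2·(+1)^0 = +1.
v=23: a=23^1·(≡7), b=23^2·(≡16) mod 23; (7|23)=-1, (16|23)=+1; (−1)^{1·2·11}·(-1)^2·(+1)^1 = +1.
v=19: a=19^0·(≡9), b=19^-1·(≡14) mod 19; (9|19)=+1, (14|19)=-1; (−1)^{0·-1·9}·(+1)^-1·(-1)^0 = +1.
v=5: a=5^0·(≡1), b=5^1·(≡2) mod 5; (1|5)=+1, (2|5)=-1; (−1)^{0·1·2}·(+1)^1·(-1)^0 = +1.
v=2: v_2(a)=0, v_2(b)=2; units ≡ 1, 3 (mod 8); ε·ε+αω+βω = 0·1+0·1+2·0 ≡ 0  ⇒  (a,b)_2 = +1.
(161, 1235 / ℚ) ramifies at {7, 13}: a division algebra.

[7, 13]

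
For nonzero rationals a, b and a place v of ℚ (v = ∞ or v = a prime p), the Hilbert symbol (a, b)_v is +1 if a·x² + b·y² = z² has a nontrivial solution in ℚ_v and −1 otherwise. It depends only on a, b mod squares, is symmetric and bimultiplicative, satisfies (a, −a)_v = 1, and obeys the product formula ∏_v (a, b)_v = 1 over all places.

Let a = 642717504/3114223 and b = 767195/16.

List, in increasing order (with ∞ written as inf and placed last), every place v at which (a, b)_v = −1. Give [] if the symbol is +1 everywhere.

Mod squares: a ≡ 3003, b ≡ 767195. Check v ∈ {∞, 2, 3, 5, 7, 11, 13, 17, 23, 29, 37}.
v=5: a=5^0·(≡3), b=5^1·(≡4) mod 5; (3|5)=-1, (4|5)=+1; (−1)^{0·1·2}·(-1)^1·(+1)^0 = -1.
v=13: a=13^1·(≡10), b=13^1·(≡7) mod 13; (10|13)=+1, (7|13)=-1; (−1)^{1·1·6}·(+1)^1·(-1)^1 = -1.
v=29: a=29^-2·(≡24), b=29^1·(≡24) mod 29; (24|29)=+1, (24|29)=+1; (−1)^{-2·1·14}·(+1)^1·(+1)^-2 = +1.
v=17: a=17^2·(≡3), b=17^0·(≡15) mod 17; (3|17)=-1, (15|17)=+1; (−1)^{2·0·8}·(-1)^0·(+1)^2 = +1.
v=37: a=37^0·(≡23), b=37^1·(≡31) mod 37; (23|37)=-1, (31|37)=-1; (−1)^{0·1·18}·(-1)^1·(-1)^0 = -1.
v=23: a=23^-2·(≡16), b=23^0·(≡22) mod 23; (16|23)=+1, (22|23)=-1; (−1)^{-2·0·11}·(+1)^0·(-1)^-2 = +1.
v=∞: 3003 > 0 and 767195 > 0  ⇒  (a,b)_∞ = +1.
v=7: a=7^-1·(≡4), b=7^0·(≡1) mod 7; (4|7)=+1, (1|7)=+1; (−1)^{-1·0·3}·(+1)^0·(+1)^-1 = +1.
v=3: a=3^5·(≡2), b=3^0·(≡2) mod 3; (2|3)=-1, (2|3)=-1; (−1)^{5·0·1}·(-1)^0·(-1)^5 = -1.
v=11: a=11^1·(≡5), b=11^1·(≡1) mod 11; (5|11)=+1, (1|11)=+1; (−1)^{1·1·5}·(+1)^1·(+1)^1 = -1.
v=2: v_2(a)=6, v_2(b)=-4; units ≡ 3, 3 (mod 8); ε·ε+αω+βω = 1·1+6·1+-4·1 ≡ 1  ⇒  (a,b)_2 = -1.
|Ram(3003, 767195)| = 6, even; anisotropic at {2, 3, 5, 11, 13, 37}.

[2, 3, 5, 11, 13, 37]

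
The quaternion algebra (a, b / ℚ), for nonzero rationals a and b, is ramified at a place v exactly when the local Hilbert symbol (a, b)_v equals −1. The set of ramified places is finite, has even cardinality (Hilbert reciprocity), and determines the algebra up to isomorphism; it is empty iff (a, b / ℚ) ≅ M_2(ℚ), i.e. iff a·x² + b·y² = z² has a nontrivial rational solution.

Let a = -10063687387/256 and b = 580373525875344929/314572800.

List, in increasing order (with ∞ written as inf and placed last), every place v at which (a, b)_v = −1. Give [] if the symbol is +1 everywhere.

[3, 13, 17, 37]

(a, b) ≡ (-7351123, 5323227) mod (ℚ^×)²; places V = {2, 3, 5, 7, 13, 17, 29, 31, 37, 41, ∞}.
(a,b)_31: α=1, u≡30; β=1, v≡25 (mod 31); (30|31)=-1, (25|31)=+1; sign (−1)^1·-1^1·+1^1 = +1.
(a,b)_5: α=0, u≡3; β=-2, v≡2 (mod 5); (3|5)=-1, (2|5)=-1; sign (−1)^0·-1^-2·-1^0 = +1.
(a,b)_37: α=3, u≡21; β=3, v≡14 (mod 37); (21|37)=+1, (14|37)=-1; sign (−1)^0·+1^3·-1^3 = -1.
(a,b)_2: α=-8, β=-22; u≡5, v≡3 (mod 8); ε(u)ε(v)=0·1, αω(v)=-8·1, βω(u)=-22·1; sum ≡ 0  ⇒  +1.
(a,b)_29: α=1, u≡15; β=2, v≡7 (mod 29); (15|29)=-1, (7|29)=+1; sign (−1)^0·-1^2·+1^1 = +1.
(a,b)_∞: sgn(-7351123)=−, sgn(5323227)=+, so +1.
(a,b)_17: α=1, u≡5; β=1, v≡13 (mod 17); (5|17)=-1, (13|17)=+1; sign (−1)^0·-1^1·+1^1 = -1.
(a,b)_3: α=0, u≡2; β=-1, v≡2 (mod 3); (2|3)=-1, (2|3)=-1; sign (−1)^0·-1^-1·-1^0 = -1.
(a,b)_13: α=1, u≡10; β=3, v≡5 (mod 13); (10|13)=+1, (5|13)=-1; sign (−1)^0·+1^3·-1^1 = -1.
(a,b)_41: α=0, u≡29; β=2, v≡37 (mod 41); (29|41)=-1, (37|41)=+1; sign (−1)^0·-1^2·+1^0 = +1.
(a,b)_7: α=0, u≡4; β=1, v≡4 (mod 7); (4|7)=+1, (4|7)=+1; sign (−1)^0·+1^1·+1^0 = +1.
|Ram(-7351123, 5323227)| = 4, even; anisotropic at {3, 13, 17, 37}.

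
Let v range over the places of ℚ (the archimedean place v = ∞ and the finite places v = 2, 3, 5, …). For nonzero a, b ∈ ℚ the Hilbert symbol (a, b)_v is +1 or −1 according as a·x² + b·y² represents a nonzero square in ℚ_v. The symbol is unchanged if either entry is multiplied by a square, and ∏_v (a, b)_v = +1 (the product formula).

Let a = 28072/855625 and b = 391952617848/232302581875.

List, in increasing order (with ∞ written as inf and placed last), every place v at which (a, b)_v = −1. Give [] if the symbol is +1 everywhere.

Mod squares: a ≡ 58, b ≡ 58058. Check v ∈ {∞, 2, 3, 5, 7, 11, 13, 17, 29, 37, 43, 47}.
v=29: a=29^1·(≡27), b=29^1·(≡23) mod 29; (27|29)=-1, (23|29)=+1; (−1)^{1·1·14}·(-1)^1·(+1)^1 = -1.
v=3: a=3^0·(≡1), b=3^12·(≡2) mod 3; (1|3)=+1, (2|3)=-1; (−1)^{0·12·1}·(+1)^12·(-1)^0 = +1.
v=17: a=17^0·(≡6), b=17^2·(≡7) mod 17; (6|17)=-1, (7|17)=-1; (−1)^{0·2·8}·(-1)^2·(-1)^0 = +1.
v=13: a=13^0·(≡11), b=13^-1·(≡5) mod 13; (11|13)=-1, (5|13)=-1; (−1)^{0·-1·6}·(-1)^-1·(-1)^0 = -1.
v=5: a=5^-4·(≡3), b=5^-4·(≡3) mod 5; (3|5)=-1, (3|5)=-1; (−1)^{-4·-4·2}·(-1)^-4·(-1)^-4 = +1.
v=47: a=47^0·(≡41), b=47^-2·(≡10) mod 47; (41|47)=-1, (10|47)=-1; (−1)^{0·-2·23}·(-1)^-2·(-1)^0 = +1.
v=7: a=7^0·(≡2), b=7^-1·(≡6) mod 7; (2|7)=+1, (6|7)=-1; (−1)^{0·-1·3}·(+1)^-1·(-1)^0 = +1.
v=2: v_2(a)=3, v_2(b)=3; units ≡ 5, 5 (mod 8); ε·ε+αω+βω = 0·0+3·1+3·1 ≡ 0  ⇒  (a,b)_2 = +1.
v=11: a=11^2·(≡1), b=11^1·(≡5) mod 11; (1|11)=+1, (5|11)=+1; (−1)^{2·1·5}·(+1)^1·(+1)^2 = +1.
v=∞: 58 > 0 and 58058 > 0  ⇒  (a,b)_∞ = +1.
v=37: a=37^-2·(≡12), b=37^0·(≡19) mod 37; (12|37)=+1, (19|37)=-1; (−1)^{-2·0·18}·(+1)^0·(-1)^-2 = +1.
v=43: a=43^0·(≡15), b=43^-2·(≡37) mod 43; (15|43)=+1, (37|43)=-1; (−1)^{0·-2·21}·(+1)^-2·(-1)^0 = +1.
(58, 58058 / ℚ) ramifies at {13, 29}: a division algebra.

[13, 29]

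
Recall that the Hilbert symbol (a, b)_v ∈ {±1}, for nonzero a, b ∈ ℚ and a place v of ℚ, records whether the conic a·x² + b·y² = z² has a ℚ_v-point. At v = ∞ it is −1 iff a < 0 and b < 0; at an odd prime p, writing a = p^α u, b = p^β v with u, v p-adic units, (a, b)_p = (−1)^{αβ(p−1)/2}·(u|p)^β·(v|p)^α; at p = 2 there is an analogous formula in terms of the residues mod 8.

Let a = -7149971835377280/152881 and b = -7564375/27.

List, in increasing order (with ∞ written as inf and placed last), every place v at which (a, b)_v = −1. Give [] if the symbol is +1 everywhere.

[3, inf]

Mod squares: a ≡ -2730, b ≡ -741. Check v ∈ {∞, 2, 3, 5, 7, 13, 17, 19, 23}.
v=23: a=23^-2·(≡17), b=23^0·(≡18) mod 23; (17|23)=-1, (18|23)=+1; (−1)^{-2·0·11}·(-1)^0·(+1)^-2 = +1.
v=7: a=7^3·(≡4), b=7^2·(≡4) mod 7; (4|7)=+1, (4|7)=+1; (−1)^{3·2·3}·(+1)^2·(+1)^3 = +1.
v=2: v_2(a)=7, v_2(b)=0; units ≡ 3, 3 (mod 8); ε·ε+αω+βω = 1·1+7·1+0·1 ≡ 0  ⇒  (a,b)_2 = +1.
v=19: a=19^2·(≡9), b=19^1·(≡12) mod 19; (9|19)=+1, (12|19)=-1; (−1)^{2·1·9}·(+1)^1·(-1)^2 = +1.
v=13: a=13^5·(≡2), b=13^1·(≡5) mod 13; (2|13)=-1, (5|13)=-1; (−1)^{5·1·6}·(-1)^1·(-1)^5 = +1.
v=∞: -2730 < 0 and -741 < 0  ⇒  (a,b)_∞ = -1.
v=5: a=5^1·(≡4), b=5^4·(≡1) mod 5; (4|5)=+1, (1|5)=+1; (−1)^{1·4·2}·(+1)^4·(+1)^1 = +1.
v=3: a=3^5·(≡2), b=3^-3·(≡2) mod 3; (2|3)=-1, (2|3)=-1; (−1)^{5·-3·1}·(-1)^-3·(-1)^5 = -1.
v=17: a=17^-2·(≡11), b=17^0·(≡3) mod 17; (11|17)=-1, (3|17)=-1; (−1)^{-2·0·8}·(-1)^0·(-1)^-2 = +1.
(-2730, -741 / ℚ) ramifies at {3, ∞}: a division algebra.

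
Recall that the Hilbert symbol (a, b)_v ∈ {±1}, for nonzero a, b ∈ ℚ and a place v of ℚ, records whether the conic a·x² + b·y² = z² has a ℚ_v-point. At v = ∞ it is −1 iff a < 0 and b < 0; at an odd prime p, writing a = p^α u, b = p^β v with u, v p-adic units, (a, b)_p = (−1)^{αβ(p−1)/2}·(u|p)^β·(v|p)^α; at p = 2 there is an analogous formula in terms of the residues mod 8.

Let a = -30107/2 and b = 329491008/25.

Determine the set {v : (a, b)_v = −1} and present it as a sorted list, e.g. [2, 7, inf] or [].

[7, 23]

Mod squares: a ≡ -60214, b ≡ 572033. Check v ∈ {∞, 2, 3, 5, 7, 11, 17, 19, 23}.
v=∞: -60214 < 0 and 572033 > 0  ⇒  (a,b)_∞ = +1.
v=11: a=11^1·(≡1), b=11^1·(≡8) mod 11; (1|11)=+1, (8|11)=-1; (−1)^{1·1·5}·(+1)^1·(-1)^1 = +1.
v=19: a=19^0·(≡4), b=19^1·(≡11) mod 19; (4|19)=+1, (11|19)=+1; (−1)^{0·1·9}·(+1)^1·(+1)^0 = +1.
v=3: a=3^0·(≡2), b=3^2·(≡2) mod 3; (2|3)=-1, (2|3)=-1; (−1)^{0·2·1}·(-1)^2·(-1)^0 = +1.
v=7: a=7^1·(≡2), b=7^1·(≡4) mod 7; (2|7)=+1, (4|7)=+1; (−1)^{1·1·3}·(+1)^1·(+1)^1 = -1.
v=23: a=23^1·(≡1), b=23^1·(≡4) mod 23; (1|23)=+1, (4|23)=+1; (−1)^{1·1·11}·(+1)^1·(+1)^1 = -1.
v=17: a=17^1·(≡7), b=17^1·(≡7) mod 17; (7|17)=-1, (7|17)=-1; (−1)^{1·1·8}·(-1)^1·(-1)^1 = +1.
v=2: v_2(a)=-1, v_2(b)=6; units ≡ 5, 1 (mod 8); ε·ε+αω+βω = 0·0+-1·0+6·1 ≡ 0  ⇒  (a,b)_2 = +1.
v=5: a=5^0·(≡4), b=5^-2·(≡3) mod 5; (4|5)=+1, (3|5)=-1; (−1)^{0·-2·2}·(+1)^-2·(-1)^0 = +1.
(-60214, 572033 / ℚ) ramifies at {7, 23}: a division algebra.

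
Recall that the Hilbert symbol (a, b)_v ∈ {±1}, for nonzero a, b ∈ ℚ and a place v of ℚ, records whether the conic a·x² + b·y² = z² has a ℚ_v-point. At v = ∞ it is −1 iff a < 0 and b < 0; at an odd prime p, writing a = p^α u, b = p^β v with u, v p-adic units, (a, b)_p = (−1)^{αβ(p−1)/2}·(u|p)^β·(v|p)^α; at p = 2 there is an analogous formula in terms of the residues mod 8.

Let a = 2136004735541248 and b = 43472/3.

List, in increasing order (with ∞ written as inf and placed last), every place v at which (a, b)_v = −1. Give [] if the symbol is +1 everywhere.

Mod squares: a ≡ 418, b ≡ 8151. Check v ∈ {∞, 2, 3, 11, 13, 19}.
v=2: v_2(a)=13, v_2(b)=4; units ≡ 1, 7 (mod 8); ε·ε+αω+βω = 0·1+13·0+4·0 ≡ 0  ⇒  (a,b)_2 = +1.
v=3: a=3^0·(≡1), b=3^-1·(≡2) mod 3; (1|3)=+1, (2|3)=-1; (−1)^{0·-1·1}·(+1)^-1·(-1)^0 = +1.
v=11: a=11^3·(≡9), b=11^1·(≡1) mod 11; (9|11)=+1, (1|11)=+1; (−1)^{3·1·5}·(+1)^1·(+1)^3 = -1.
v=∞: 418 > 0 and 8151 > 0  ⇒  (a,b)_∞ = +1.
v=19: a=19^3·(≡12), b=19^1·(≡9) mod 19; (12|19)=-1, (9|19)=+1; (−1)^{3·1·9}·(-1)^1·(+1)^3 = +1.
v=13: a=13^4·(≡2), b=13^1·(≡1) mod 13; (2|13)=-1, (1|13)=+1; (−1)^{4·1·6}·(-1)^1·(+1)^4 = -1.
Ram(418, 8151) = {11, 13}; no ℚ_11-point on the conic.

[11, 13]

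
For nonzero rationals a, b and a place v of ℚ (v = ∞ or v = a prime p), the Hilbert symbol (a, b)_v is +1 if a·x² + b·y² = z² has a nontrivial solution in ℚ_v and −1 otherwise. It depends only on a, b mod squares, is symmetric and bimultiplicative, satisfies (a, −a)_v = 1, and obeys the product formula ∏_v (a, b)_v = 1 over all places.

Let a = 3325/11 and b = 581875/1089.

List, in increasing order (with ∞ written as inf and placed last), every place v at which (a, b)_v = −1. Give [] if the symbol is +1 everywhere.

Mod squares: a ≡ 1463, b ≡ 19. Check v ∈ {∞, 2, 3, 5, 7, 11, 19}.
v=2: v_2(a)=0, v_2(b)=0; units ≡ 7, 3 (mod 8); ε·ε+αω+βω = 1·1+0·1+0·0 ≡ 1  ⇒  (a,b)_2 = -1.
v=19: a=19^1·(≡9), b=19^1·(≡9) mod 19; (9|19)=+1, (9|19)=+1; (−1)^{1·1·9}·(+1)^1·(+1)^1 = -1.
v=11: a=11^-1·(≡3), b=11^-2·(≡7) mod 11; (3|11)=+1, (7|11)=-1; (−1)^{-1·-2·5}·(+1)^-2·(-1)^-1 = -1.
v=3: a=3^0·(≡2), b=3^-2·(≡1) mod 3; (2|3)=-1, (1|3)=+1; (−1)^{0·-2·1}·(-1)^-2·(+1)^0 = +1.
v=∞: 1463 > 0 and 19 > 0  ⇒  (a,b)_∞ = +1.
v=7: a=7^1·(≡5), b=7^2·(≡6) mod 7; (5|7)=-1, (6|7)=-1; (−1)^{1·2·3}·(-1)^2·(-1)^1 = -1.
v=5: a=5^2·(≡3), b=5^4·(≡4) mod 5; (3|5)=-1, (4|5)=+1; (−1)^{2·4·2}·(-1)^4·(+1)^2 = +1.
|Ram(1463, 19)| = 4, even; anisotropic at {2, 7, 11, 19}.

[2, 7, 11, 19]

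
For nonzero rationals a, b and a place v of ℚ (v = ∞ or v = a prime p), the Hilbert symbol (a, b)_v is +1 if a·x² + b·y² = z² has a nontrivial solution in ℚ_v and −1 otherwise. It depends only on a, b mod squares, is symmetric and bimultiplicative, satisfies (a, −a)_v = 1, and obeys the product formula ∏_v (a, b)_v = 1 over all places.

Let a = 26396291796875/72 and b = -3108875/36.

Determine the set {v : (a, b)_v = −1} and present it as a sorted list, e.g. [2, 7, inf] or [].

[2, 7]

(a, b) ≡ (3094, -124355) mod (ℚ^×)²; places V = {2, 3, 5, 7, 11, 13, 17, 19, ∞}.
(a,b)_5: α=8, u≡1; β=3, v≡4 (mod 5); (1|5)=+1, (4|5)=+1; sign (−1)^0·+1^3·+1^8 = +1.
(a,b)_11: α=2, u≡9; β=1, v≡3 (mod 11); (9|11)=+1, (3|11)=+1; sign (−1)^0·+1^1·+1^2 = +1.
(a,b)_13: α=1, u≡4; β=0, v≡1 (mod 13); (4|13)=+1, (1|13)=+1; sign (−1)^0·+1^0·+1^1 = +1.
(a,b)_17: α=1, u≡5; β=1, v≡14 (mod 17); (5|17)=-1, (14|17)=-1; sign (−1)^0·-1^1·-1^1 = +1.
(a,b)_∞: sgn(3094)=+, sgn(-124355)=−, so +1.
(a,b)_7: α=1, u≡1; β=1, v≡4 (mod 7); (1|7)=+1, (4|7)=+1; sign (−1)^1·+1^1·+1^1 = -1.
(a,b)_2: α=-3, β=-2; u≡3, v≡5 (mod 8); ε(u)ε(v)=1·0, αω(v)=-3·1, βω(u)=-2·1; sum ≡ 1  ⇒  -1.
(a,b)_3: α=-2, u≡1; β=-2, v≡1 (mod 3); (1|3)=+1, (1|3)=+1; sign (−1)^0·+1^-2·+1^-2 = +1.
(a,b)_19: α=2, u≡1; β=1, v≡8 (mod 19); (1|19)=+1, (8|19)=-1; sign (−1)^0·+1^1·-1^2 = +1.
(3094, -124355 / ℚ) ramifies at {2, 7}: a division algebra.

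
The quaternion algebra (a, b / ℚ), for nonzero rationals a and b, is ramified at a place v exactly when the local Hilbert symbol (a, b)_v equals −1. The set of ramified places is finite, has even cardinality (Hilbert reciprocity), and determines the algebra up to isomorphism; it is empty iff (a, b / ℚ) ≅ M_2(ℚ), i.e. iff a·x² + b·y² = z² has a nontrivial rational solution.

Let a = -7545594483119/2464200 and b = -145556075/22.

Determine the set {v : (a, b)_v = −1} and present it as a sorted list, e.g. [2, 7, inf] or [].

(a, b) ≡ (-102718, -152306) mod (ℚ^×)²; places V = {2, 3, 5, 7, 11, 17, 23, 29, 31, 37, 43, ∞}.
(a,b)_37: α=-2, u≡32; β=0, v≡32 (mod 37); (32|37)=-1, (32|37)=-1; sign (−1)^0·-1^0·-1^-2 = +1.
(a,b)_43: α=0, u≡38; β=1, v≡42 (mod 43); (38|43)=+1, (42|43)=-1; sign (−1)^0·+1^1·-1^0 = +1.
(a,b)_23: α=3, u≡5; β=1, v≡6 (mod 23); (5|23)=-1, (6|23)=+1; sign (−1)^1·-1^1·+1^3 = +1.
(a,b)_11: α=1, u≡3; β=-1, v≡3 (mod 11); (3|11)=+1, (3|11)=+1; sign (−1)^1·+1^-1·+1^1 = -1.
(a,b)_17: α=2, u≡2; β=0, v≡10 (mod 17); (2|17)=+1, (10|17)=-1; sign (−1)^0·+1^0·-1^2 = +1.
(a,b)_2: α=-3, β=-1; u≡1, v≡7 (mod 8); ε(u)ε(v)=0·1, αω(v)=-3·0, βω(u)=-1·0; sum ≡ 0  ⇒  +1.
(a,b)_31: α=2, u≡16; β=0, v≡25 (mod 31); (16|31)=+1, (25|31)=+1; sign (−1)^0·+1^0·+1^2 = +1.
(a,b)_∞: sgn(-102718)=−, sgn(-152306)=−, so -1.
(a,b)_7: α=1, u≡3; β=1, v≡6 (mod 7); (3|7)=-1, (6|7)=-1; sign (−1)^1·-1^1·-1^1 = -1.
(a,b)_5: α=-2, u≡2; β=2, v≡1 (mod 5); (2|5)=-1, (1|5)=+1; sign (−1)^0·-1^2·+1^-2 = +1.
(a,b)_29: α=1, u≡24; β=2, v≡17 (mod 29); (24|29)=+1, (17|29)=-1; sign (−1)^0·+1^2·-1^1 = -1.
(a,b)_3: α=-2, u≡2; β=0, v≡1 (mod 3); (2|3)=-1, (1|3)=+1; sign (−1)^0·-1^0·+1^-2 = +1.
Ram(-102718, -152306) = {7, 11, 29, ∞}; no ℚ_7-point on the conic.

[7, 11, 29, inf]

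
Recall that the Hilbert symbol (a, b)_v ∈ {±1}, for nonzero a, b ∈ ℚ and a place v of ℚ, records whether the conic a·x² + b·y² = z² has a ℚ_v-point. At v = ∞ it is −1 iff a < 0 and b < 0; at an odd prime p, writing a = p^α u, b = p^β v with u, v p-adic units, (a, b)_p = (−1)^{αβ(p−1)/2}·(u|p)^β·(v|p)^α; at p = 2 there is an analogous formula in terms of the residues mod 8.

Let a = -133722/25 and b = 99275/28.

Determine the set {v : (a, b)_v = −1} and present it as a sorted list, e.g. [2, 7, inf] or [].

(a, b) ≡ (-14858, 77) mod (ℚ^×)²; places V = {2, 3, 5, 7, 11, 17, 19, 23, ∞}.
(a,b)_17: α=1, u≡7; β=0, v≡15 (mod 17); (7|17)=-1, (15|17)=+1; sign (−1)^0·-1^0·+1^1 = +1.
(a,b)_23: α=1, u≡14; β=0, v≡6 (mod 23); (14|23)=-1, (6|23)=+1; sign (−1)^0·-1^0·+1^1 = +1.
(a,b)_2: α=1, β=-2; u≡3, v≡5 (mod 8); ε(u)ε(v)=1·0, αω(v)=1·1, βω(u)=-2·1; sum ≡ 1  ⇒  -1.
(a,b)_19: α=1, u≡5; β=2, v≡1 (mod 19); (5|19)=+1, (1|19)=+1; sign (−1)^0·+1^2·+1^1 = +1.
(a,b)_∞: sgn(-14858)=−, sgn(77)=+, so +1.
(a,b)_5: α=-2, u≡3; β=2, v≡2 (mod 5); (3|5)=-1, (2|5)=-1; sign (−1)^0·-1^2·-1^-2 = +1.
(a,b)_3: α=2, u≡1; β=0, v≡2 (mod 3); (1|3)=+1, (2|3)=-1; sign (−1)^0·+1^0·-1^2 = +1.
(a,b)_7: α=0, u≡5; β=-1, v≡2 (mod 7); (5|7)=-1, (2|7)=+1; sign (−1)^0·-1^-1·+1^0 = -1.
(a,b)_11: α=0, u≡9; β=1, v≡10 (mod 11); (9|11)=+1, (10|11)=-1; sign (−1)^0·+1^1·-1^0 = +1.
(-14858, 77 / ℚ) ramifies at {2, 7}: a division algebra.

[2, 7]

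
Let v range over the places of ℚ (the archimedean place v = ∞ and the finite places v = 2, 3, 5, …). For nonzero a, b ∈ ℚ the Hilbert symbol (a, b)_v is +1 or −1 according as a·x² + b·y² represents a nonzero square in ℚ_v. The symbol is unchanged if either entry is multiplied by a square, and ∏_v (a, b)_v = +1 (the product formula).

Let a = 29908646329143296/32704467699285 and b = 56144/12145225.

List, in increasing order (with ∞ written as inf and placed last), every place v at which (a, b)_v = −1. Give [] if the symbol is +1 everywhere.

[17, 29]

Mod squares: a ≡ 2465, b ≡ 29. Check v ∈ {∞, 2, 3, 5, 11, 13, 17, 29, 41}.
v=29: a=29^3·(≡19), b=29^1·(≡9) mod 29; (19|29)=-1, (9|29)=+1; (−1)^{3·1·14}·(-1)^1·(+1)^3 = -1.
v=13: a=13^2·(≡5), b=13^0·(≡10) mod 13; (5|13)=-1, (10|13)=+1; (−1)^{2·0·6}·(-1)^0·(+1)^2 = +1.
v=17: a=17^-1·(≡15), b=17^-2·(≡10) mod 17; (15|17)=+1, (10|17)=-1; (−1)^{-1·-2·8}·(+1)^-2·(-1)^-1 = -1.
v=11: a=11^6·(≡4), b=11^2·(≡6) mod 11; (4|11)=+1, (6|11)=-1; (−1)^{6·2·5}·(+1)^2·(-1)^6 = +1.
v=∞: 2465 > 0 and 29 > 0  ⇒  (a,b)_∞ = +1.
v=5: a=5^-1·(≡3), b=5^-2·(≡1) mod 5; (3|5)=-1, (1|5)=+1; (−1)^{-1·-2·2}·(-1)^-2·(+1)^-1 = +1.
v=41: a=41^-6·(≡33), b=41^-2·(≡29) mod 41; (33|41)=+1, (29|41)=-1; (−1)^{-6·-2·20}·(+1)^-2·(-1)^-6 = +1.
v=2: v_2(a)=12, v_2(b)=4; units ≡ 1, 5 (mod 8); ε·ε+αω+βω = 0·0+12·1+4·0 ≡ 0  ⇒  (a,b)_2 = +1.
v=3: a=3^-4·(≡2), b=3^0·(≡2) mod 3; (2|3)=-1, (2|3)=-1; (−1)^{-4·0·1}·(-1)^0·(-1)^-4 = +1.
(2465, 29 / ℚ) ramifies at {17, 29}: a division algebra.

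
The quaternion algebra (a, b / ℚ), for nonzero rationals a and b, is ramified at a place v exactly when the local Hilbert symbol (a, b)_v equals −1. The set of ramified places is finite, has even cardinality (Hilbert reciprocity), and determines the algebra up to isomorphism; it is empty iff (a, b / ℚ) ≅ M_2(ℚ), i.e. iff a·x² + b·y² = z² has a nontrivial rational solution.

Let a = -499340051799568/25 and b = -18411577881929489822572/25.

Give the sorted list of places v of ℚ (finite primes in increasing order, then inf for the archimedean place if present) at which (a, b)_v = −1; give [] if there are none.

Mod squares: a ≡ -697, b ≡ -211603. Check v ∈ {∞, 2, 5, 7, 17, 19, 37, 41, 43}.
v=2: v_2(a)=4, v_2(b)=2; units ≡ 7, 5 (mod 8); ε·ε+αω+βω = 1·0+4·1+2·0 ≡ 0  ⇒  (a,b)_2 = +1.
v=43: a=43^2·(≡7), b=43^3·(≡9) mod 43; (7|43)=-1, (9|43)=+1; (−1)^{2·3·21}·(-1)^3·(+1)^2 = -1.
v=7: a=7^2·(≡3), b=7^3·(≡2) mod 7; (3|7)=-1, (2|7)=+1; (−1)^{2·3·3}·(-1)^3·(+1)^2 = -1.
v=19: a=19^2·(≡11), b=19^3·(≡17) mod 19; (11|19)=+1, (17|19)=+1; (−1)^{2·3·9}·(+1)^3·(+1)^2 = +1.
v=5: a=5^-2·(≡2), b=5^-2·(≡3) mod 5; (2|5)=-1, (3|5)=-1; (−1)^{-2·-2·2}·(-1)^-2·(-1)^-2 = +1.
v=41: a=41^1·(≡27), b=41^2·(≡4) mod 41; (27|41)=-1, (4|41)=+1; (−1)^{1·2·20}·(-1)^2·(+1)^1 = +1.
v=∞: -697 < 0 and -211603 < 0  ⇒  (a,b)_∞ = -1.
v=37: a=37^2·(≡24), b=37^3·(≡21) mod 37; (24|37)=-1, (21|37)=+1; (−1)^{2·3·18}·(-1)^3·(+1)^2 = -1.
v=17: a=17^1·(≡14), b=17^2·(≡13) mod 17; (14|17)=-1, (13|17)=+1; (−1)^{1·2·8}·(-1)^2·(+1)^1 = +1.
|Ram(-697, -211603)| = 4, even; anisotropic at {7, 37, 43, ∞}.

[7, 37, 43, inf]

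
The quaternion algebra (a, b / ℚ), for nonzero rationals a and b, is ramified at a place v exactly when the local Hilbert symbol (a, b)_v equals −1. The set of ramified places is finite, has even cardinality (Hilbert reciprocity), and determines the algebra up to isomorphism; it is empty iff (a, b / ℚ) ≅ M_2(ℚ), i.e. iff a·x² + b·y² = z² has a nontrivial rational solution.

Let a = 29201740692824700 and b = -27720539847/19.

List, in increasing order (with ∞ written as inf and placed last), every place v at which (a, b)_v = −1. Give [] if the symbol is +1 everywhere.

[2, 17]

Mod squares: a ≡ 663, b ≡ -2717. Check v ∈ {∞, 2, 3, 5, 7, 11, 13, 17, 19}.
v=11: a=11^2·(≡1), b=11^1·(≡6) mod 11; (1|11)=+1, (6|11)=-1; (−1)^{2·1·5}·(+1)^1·(-1)^2 = +1.
v=5: a=5^2·(≡3), b=5^0·(≡2) mod 5; (3|5)=-1, (2|5)=-1; (−1)^{2·0·2}·(-1)^0·(-1)^2 = +1.
v=3: a=3^3·(≡2), b=3^4·(≡1) mod 3; (2|3)=-1, (1|3)=+1; (−1)^{3·4·1}·(-1)^4·(+1)^3 = +1.
v=∞: 663 > 0 and -2717 < 0  ⇒  (a,b)_∞ = +1.
v=2: v_2(a)=2, v_2(b)=0; units ≡ 7, 3 (mod 8); ε·ε+αω+βω = 1·1+2·1+0·0 ≡ 1  ⇒  (a,b)_2 = -1.
v=17: a=17^3·(≡3), b=17^2·(≡11) mod 17; (3|17)=-1, (11|17)=-1; (−1)^{3·2·8}·(-1)^2·(-1)^3 = -1.
v=13: a=13^5·(≡4), b=13^3·(≡4) mod 13; (4|13)=+1, (4|13)=+1; (−1)^{5·3·6}·(+1)^3·(+1)^5 = +1.
v=7: a=7^2·(≡3), b=7^2·(≡5) mod 7; (3|7)=-1, (5|7)=-1; (−1)^{2·2·3}·(-1)^2·(-1)^2 = +1.
v=19: a=19^0·(≡4), b=19^-1·(≡11) mod 19; (4|19)=+1, (11|19)=+1; (−1)^{0·-1·9}·(+1)^-1·(+1)^0 = +1.
Ram(663, -2717) = {2, 17}; no ℚ_2-point on the conic.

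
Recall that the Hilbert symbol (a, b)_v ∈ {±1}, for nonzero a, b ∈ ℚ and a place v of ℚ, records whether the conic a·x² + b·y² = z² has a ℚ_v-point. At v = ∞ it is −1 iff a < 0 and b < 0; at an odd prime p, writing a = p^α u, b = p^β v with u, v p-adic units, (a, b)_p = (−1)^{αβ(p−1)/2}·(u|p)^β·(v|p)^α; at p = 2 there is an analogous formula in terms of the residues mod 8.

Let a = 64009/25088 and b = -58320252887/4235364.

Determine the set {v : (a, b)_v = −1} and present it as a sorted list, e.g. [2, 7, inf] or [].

[13, 29]

(a, b) ≡ (2, -147407) mod (ℚ^×)²; places V = {2, 3, 7, 11, 13, 17, 23, 29, 37, ∞}.
(a,b)_11: α=2, u≡7; β=0, v≡5 (mod 11); (7|11)=-1, (5|11)=+1; sign (−1)^0·-1^0·+1^2 = +1.
(a,b)_23: α=2, u≡8; β=1, v≡1 (mod 23); (8|23)=+1, (1|23)=+1; sign (−1)^0·+1^1·+1^2 = +1.
(a,b)_∞: sgn(2)=+, sgn(-147407)=−, so +1.
(a,b)_17: α=0, u≡16; β=3, v≡8 (mod 17); (16|17)=+1, (8|17)=+1; sign (−1)^0·+1^3·+1^0 = +1.
(a,b)_29: α=0, u≡2; β=1, v≡19 (mod 29); (2|29)=-1, (19|29)=-1; sign (−1)^0·-1^1·-1^0 = -1.
(a,b)_3: α=0, u≡2; β=-2, v≡1 (mod 3); (2|3)=-1, (1|3)=+1; sign (−1)^0·-1^-2·+1^0 = +1.
(a,b)_13: α=0, u≡8; β=1, v≡1 (mod 13); (8|13)=-1, (1|13)=+1; sign (−1)^0·-1^1·+1^0 = -1.
(a,b)_37: α=0, u≡18; β=2, v≡33 (mod 37); (18|37)=-1, (33|37)=+1; sign (−1)^0·-1^2·+1^0 = +1.
(a,b)_2: α=-9, β=-2; u≡1, v≡1 (mod 8); ε(u)ε(v)=0·0, αω(v)=-9·0, βω(u)=-2·0; sum ≡ 0  ⇒  +1.
(a,b)_7: α=-2, u≡1; β=-6, v≡6 (mod 7); (1|7)=+1, (6|7)=-1; sign (−1)^0·+1^-6·-1^-2 = +1.
|Ram(2, -147407)| = 2, even; anisotropic at {13, 29}.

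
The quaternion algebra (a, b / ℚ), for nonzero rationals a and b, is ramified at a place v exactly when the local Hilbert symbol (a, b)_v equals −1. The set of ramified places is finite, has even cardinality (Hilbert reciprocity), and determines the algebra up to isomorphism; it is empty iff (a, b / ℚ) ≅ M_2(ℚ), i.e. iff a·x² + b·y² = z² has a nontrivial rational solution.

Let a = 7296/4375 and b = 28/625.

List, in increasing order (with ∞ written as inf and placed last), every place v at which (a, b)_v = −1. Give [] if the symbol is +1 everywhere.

[2, 7]

(a, b) ≡ (798, 7) mod (ℚ^×)²; places V = {2, 3, 5, 7, 19, ∞}.
(a,b)_7: α=-1, u≡1; β=1, v≡2 (mod 7); (1|7)=+1, (2|7)=+1; sign (−1)^1·+1^1·+1^-1 = -1.
(a,b)_5: α=-4, u≡3; β=-4, v≡3 (mod 5); (3|5)=-1, (3|5)=-1; sign (−1)^0·-1^-4·-1^-4 = +1.
(a,b)_2: α=7, β=2; u≡7, v≡7 (mod 8); ε(u)ε(v)=1·1, αω(v)=7·0, βω(u)=2·0; sum ≡ 1  ⇒  -1.
(a,b)_3: α=1, u≡2; β=0, v≡1 (mod 3); (2|3)=-1, (1|3)=+1; sign (−1)^0·-1^0·+1^1 = +1.
(a,b)_∞: sgn(798)=+, sgn(7)=+, so +1.
(a,b)_19: α=1, u≡16; β=0, v≡5 (mod 19); (16|19)=+1, (5|19)=+1; sign (−1)^0·+1^0·+1^1 = +1.
|Ram(798, 7)| = 2, even; anisotropic at {2, 7}.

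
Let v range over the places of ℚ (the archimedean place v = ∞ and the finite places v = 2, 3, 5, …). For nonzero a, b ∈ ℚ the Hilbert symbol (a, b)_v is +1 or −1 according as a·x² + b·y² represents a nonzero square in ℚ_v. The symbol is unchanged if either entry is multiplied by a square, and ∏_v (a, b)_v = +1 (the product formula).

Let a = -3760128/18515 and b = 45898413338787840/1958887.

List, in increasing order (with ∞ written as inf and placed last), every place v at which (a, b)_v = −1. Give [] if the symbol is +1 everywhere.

Mod squares: a ≡ -3570, b ≡ 1995. Check v ∈ {∞, 2, 3, 5, 7, 17, 19, 23}.
v=∞: -3570 < 0 and 1995 > 0  ⇒  (a,b)_∞ = +1.
v=19: a=19^0·(≡18), b=19^1·(≡3) mod 19; (18|19)=-1, (3|19)=-1; (−1)^{0·1·9}·(-1)^1·(-1)^0 = -1.
v=3: a=3^3·(≡1), b=3^13·(≡2) mod 3; (1|3)=+1, (2|3)=-1; (−1)^{3·13·1}·(+1)^13·(-1)^3 = +1.
v=5: a=5^-1·(≡4), b=5^1·(≡4) mod 5; (4|5)=+1, (4|5)=+1; (−1)^{-1·1·2}·(+1)^1·(+1)^-1 = +1.
v=17: a=17^1·(≡10), b=17^2·(≡3) mod 17; (10|17)=-1, (3|17)=-1; (−1)^{1·2·8}·(-1)^2·(-1)^1 = -1.
v=23: a=23^-2·(≡8), b=23^-4·(≡15) mod 23; (8|23)=+1, (15|23)=-1; (−1)^{-2·-4·11}·(+1)^-4·(-1)^-2 = +1.
v=2: v_2(a)=13, v_2(b)=20; units ≡ 7, 3 (mod 8); ε·ε+αω+βω = 1·1+13·1+20·0 ≡ 0  ⇒  (a,b)_2 = +1.
v=7: a=7^-1·(≡1), b=7^-1·(≡6) mod 7; (1|7)=+1, (6|7)=-1; (−1)^{-1·-1·3}·(+1)^-1·(-1)^-1 = +1.
|Ram(-3570, 1995)| = 2, even; anisotropic at {17, 19}.

[17, 19]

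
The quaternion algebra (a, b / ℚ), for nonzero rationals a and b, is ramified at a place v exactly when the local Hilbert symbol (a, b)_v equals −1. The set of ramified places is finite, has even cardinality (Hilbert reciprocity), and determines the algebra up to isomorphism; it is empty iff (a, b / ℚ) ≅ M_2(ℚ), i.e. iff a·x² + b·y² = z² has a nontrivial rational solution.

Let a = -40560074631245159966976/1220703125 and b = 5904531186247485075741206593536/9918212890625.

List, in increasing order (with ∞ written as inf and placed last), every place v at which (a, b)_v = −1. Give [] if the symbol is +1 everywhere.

Mod squares: a ≡ -23205, b ≡ 4485. Check v ∈ {∞, 2, 3, 5, 7, 11, 13, 17, 19, 23, 31}.
v=2: v_2(a)=8, v_2(b)=14; units ≡ 3, 5 (mod 8); ε·ε+αω+βω = 1·0+8·1+14·1 ≡ 0  ⇒  (a,b)_2 = +1.
v=5: a=5^-13·(≡4), b=5^-17·(≡2) mod 5; (4|5)=+1, (2|5)=-1; (−1)^{-13·-17·2}·(+1)^-17·(-1)^-13 = -1.
v=19: a=19^4·(≡3), b=19^6·(≡9) mod 19; (3|19)=-1, (9|19)=+1; (−1)^{4·6·9}·(-1)^6·(+1)^4 = +1.
v=31: a=31^0·(≡10), b=31^2·(≡29) mod 31; (10|31)=+1, (29|31)=-1; (−1)^{0·2·15}·(+1)^2·(-1)^0 = +1.
v=17: a=17^5·(≡3), b=17^4·(≡7) mod 17; (3|17)=-1, (7|17)=-1; (−1)^{5·4·8}·(-1)^4·(-1)^5 = -1.
v=7: a=7^3·(≡3), b=7^4·(≡5) mod 7; (3|7)=-1, (5|7)=-1; (−1)^{3·4·3}·(-1)^4·(-1)^3 = -1.
v=∞: -23205 < 0 and 4485 > 0  ⇒  (a,b)_∞ = +1.
v=13: a=13^1·(≡10), b=13^-1·(≡6) mod 13; (10|13)=+1, (6|13)=-1; (−1)^{1·-1·6}·(+1)^-1·(-1)^1 = -1.
v=23: a=23^2·(≡3), b=23^3·(≡20) mod 23; (3|23)=+1, (20|23)=-1; (−1)^{2·3·11}·(+1)^3·(-1)^2 = +1.
v=3: a=3^1·(≡2), b=3^3·(≡1) mod 3; (2|3)=-1, (1|3)=+1; (−1)^{1·3·1}·(-1)^3·(+1)^1 = +1.
v=11: a=11^2·(≡3), b=11^2·(≡8) mod 11; (3|11)=+1, (8|11)=-1; (−1)^{2·2·5}·(+1)^2·(-1)^2 = +1.
|Ram(-23205, 4485)| = 4, even; anisotropic at {5, 7, 13, 17}.

[5, 7, 13, 17]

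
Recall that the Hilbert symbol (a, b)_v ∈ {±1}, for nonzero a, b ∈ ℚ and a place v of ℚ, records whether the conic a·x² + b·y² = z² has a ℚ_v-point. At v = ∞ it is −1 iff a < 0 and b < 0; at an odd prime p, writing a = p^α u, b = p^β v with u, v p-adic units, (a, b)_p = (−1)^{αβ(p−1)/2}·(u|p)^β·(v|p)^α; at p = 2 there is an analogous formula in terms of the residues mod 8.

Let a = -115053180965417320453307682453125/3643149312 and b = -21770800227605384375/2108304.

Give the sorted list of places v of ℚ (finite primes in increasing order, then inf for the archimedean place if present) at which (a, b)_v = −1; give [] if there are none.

[7, 43, 47, inf]

Mod squares: a ≡ -968919, b ≡ -6815. Check v ∈ {∞, 2, 3, 5, 7, 11, 29, 37, 43, 47}.
v=7: a=7^9·(≡2), b=7^4·(≡5) mod 7; (2|7)=+1, (5|7)=-1; (−1)^{9·4·3}·(+1)^4·(-1)^9 = -1.
v=47: a=47^2·(≡33), b=47^1·(≡5) mod 47; (33|47)=-1, (5|47)=-1; (−1)^{2·1·23}·(-1)^1·(-1)^2 = -1.
v=2: v_2(a)=-10, v_2(b)=-4; units ≡ 1, 1 (mod 8); ε·ε+αω+βω = 0·0+-10·0+-4·0 ≡ 0  ⇒  (a,b)_2 = +1.
v=5: a=5^6·(≡4), b=5^5·(≡3) mod 5; (4|5)=+1, (3|5)=-1; (−1)^{6·5·2}·(+1)^5·(-1)^6 = +1.
v=3: a=3^-5·(≡1), b=3^-2·(≡1) mod 3; (1|3)=+1, (1|3)=+1; (−1)^{-5·-2·1}·(+1)^-2·(+1)^-5 = +1.
v=29: a=29^5·(≡17), b=29^3·(≡21) mod 29; (17|29)=-1, (21|29)=-1; (−1)^{5·3·14}·(-1)^3·(-1)^5 = +1.
v=11: a=11^-4·(≡5), b=11^-4·(≡9) mod 11; (5|11)=+1, (9|11)=+1; (−1)^{-4·-4·5}·(+1)^-4·(+1)^-4 = +1.
v=37: a=37^3·(≡21), b=37^2·(≡25) mod 37; (21|37)=+1, (25|37)=+1; (−1)^{3·2·18}·(+1)^2·(+1)^3 = +1.
v=43: a=43^3·(≡28), b=43^2·(≡20) mod 43; (28|43)=-1, (20|43)=-1; (−1)^{3·2·21}·(-1)^2·(-1)^3 = -1.
v=∞: -968919 < 0 and -6815 < 0  ⇒  (a,b)_∞ = -1.
Ram(-968919, -6815) = {7, 43, 47, ∞}; no ℚ_7-point on the conic.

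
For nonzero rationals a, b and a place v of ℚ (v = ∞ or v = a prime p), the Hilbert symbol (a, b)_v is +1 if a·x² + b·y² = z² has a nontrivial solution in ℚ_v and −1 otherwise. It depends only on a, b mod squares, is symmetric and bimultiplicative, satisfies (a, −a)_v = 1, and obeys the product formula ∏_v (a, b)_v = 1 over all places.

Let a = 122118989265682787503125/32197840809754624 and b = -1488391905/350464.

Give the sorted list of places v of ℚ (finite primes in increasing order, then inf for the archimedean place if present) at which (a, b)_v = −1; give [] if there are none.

Mod squares: a ≡ 5, b ≡ -2145. Check v ∈ {∞, 2, 3, 5, 7, 11, 13, 17, 37}.
v=5: a=5^5·(≡4), b=5^1·(≡1) mod 5; (4|5)=+1, (1|5)=+1; (−1)^{5·1·2}·(+1)^1·(+1)^5 = +1.
v=7: a=7^10·(≡3), b=7^4·(≡4) mod 7; (3|7)=-1, (4|7)=+1; (−1)^{10·4·3}·(-1)^4·(+1)^10 = +1.
v=2: v_2(a)=-34, v_2(b)=-8; units ≡ 5, 7 (mod 8); ε·ε+αω+βω = 0·1+-34·0+-8·1 ≡ 0  ⇒  (a,b)_2 = +1.
v=37: a=37^-4·(≡8), b=37^-2·(≡3) mod 37; (8|37)=-1, (3|37)=+1; (−1)^{-4·-2·18}·(-1)^-2·(+1)^-4 = +1.
v=∞: 5 > 0 and -2145 < 0  ⇒  (a,b)_∞ = +1.
v=11: a=11^2·(≡3), b=11^1·(≡4) mod 11; (3|11)=+1, (4|11)=+1; (−1)^{2·1·5}·(+1)^1·(+1)^2 = +1.
v=17: a=17^4·(≡3), b=17^2·(≡10) mod 17; (3|17)=-1, (10|17)=-1; (−1)^{4·2·8}·(-1)^2·(-1)^4 = +1.
v=3: a=3^4·(≡2), b=3^1·(≡2) mod 3; (2|3)=-1, (2|3)=-1; (−1)^{4·1·1}·(-1)^1·(-1)^4 = -1.
v=13: a=13^2·(≡7), b=13^1·(≡3) mod 13; (7|13)=-1, (3|13)=+1; (−1)^{2·1·6}·(-1)^1·(+1)^2 = -1.
(5, -2145 / ℚ) ramifies at {3, 13}: a division algebra.

[3, 13]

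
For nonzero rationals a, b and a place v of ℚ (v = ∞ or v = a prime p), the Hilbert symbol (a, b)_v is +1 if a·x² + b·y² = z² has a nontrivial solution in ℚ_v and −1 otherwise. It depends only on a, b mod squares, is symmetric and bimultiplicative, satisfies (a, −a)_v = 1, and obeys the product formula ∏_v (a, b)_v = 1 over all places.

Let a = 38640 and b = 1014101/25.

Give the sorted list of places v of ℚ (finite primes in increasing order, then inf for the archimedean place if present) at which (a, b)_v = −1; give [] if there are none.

Mod squares: a ≡ 2415, b ≡ 29. Check v ∈ {∞, 2, 3, 5, 7, 11, 17, 23, 29}.
v=3: a=3^1·(≡1), b=3^0·(≡2) mod 3; (1|3)=+1, (2|3)=-1; (−1)^{1·0·1}·(+1)^0·(-1)^1 = -1.
v=11: a=11^0·(≡8), b=11^2·(≡7) mod 11; (8|11)=-1, (7|11)=-1; (−1)^{0·2·5}·(-1)^2·(-1)^0 = +1.
v=7: a=7^1·(≡4), b=7^0·(≡1) mod 7; (4|7)=+1, (1|7)=+1; (−1)^{1·0·3}·(+1)^0·(+1)^1 = +1.
v=23: a=23^1·(≡1), b=23^0·(≡4) mod 23; (1|23)=+1, (4|23)=+1; (−1)^{1·0·11}·(+1)^0·(+1)^1 = +1.
v=29: a=29^0·(≡12), b=29^1·(≡23) mod 29; (12|29)=-1, (23|29)=+1; (−1)^{0·1·14}·(-1)^1·(+1)^0 = -1.
v=5: a=5^1·(≡3), b=5^-2·(≡1) mod 5; (3|5)=-1, (1|5)=+1; (−1)^{1·-2·2}·(-1)^-2·(+1)^1 = +1.
v=∞: 2415 > 0 and 29 > 0  ⇒  (a,b)_∞ = +1.
v=17: a=17^0·(≡16), b=17^2·(≡3) mod 17; (16|17)=+1, (3|17)=-1; (−1)^{0·2·8}·(+1)^2·(-1)^0 = +1.
v=2: v_2(a)=4, v_2(b)=0; units ≡ 7, 5 (mod 8); ε·ε+αω+βω = 1·0+4·1+0·0 ≡ 0  ⇒  (a,b)_2 = +1.
(2415, 29 / ℚ) ramifies at {3, 29}: a division algebra.

[3, 29]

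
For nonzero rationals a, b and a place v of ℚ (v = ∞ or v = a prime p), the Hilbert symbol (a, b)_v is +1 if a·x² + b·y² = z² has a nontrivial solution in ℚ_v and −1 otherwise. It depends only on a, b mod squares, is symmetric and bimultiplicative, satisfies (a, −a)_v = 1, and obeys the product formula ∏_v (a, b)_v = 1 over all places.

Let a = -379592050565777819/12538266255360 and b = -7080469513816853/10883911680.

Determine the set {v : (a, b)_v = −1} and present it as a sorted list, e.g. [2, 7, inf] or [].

Mod squares: a ≡ -541310, b ≡ -38665. Check v ∈ {∞, 2, 3, 5, 7, 11, 17, 19, 37, 43}.
v=43: a=43^0·(≡11), b=43^2·(≡24) mod 43; (11|43)=+1, (24|43)=+1; (−1)^{0·2·21}·(+1)^2·(+1)^0 = +1.
v=7: a=7^5·(≡3), b=7^2·(≡6) mod 7; (3|7)=-1, (6|7)=-1; (−1)^{5·2·3}·(-1)^2·(-1)^5 = -1.
v=∞: -541310 < 0 and -38665 < 0  ⇒  (a,b)_∞ = -1.
v=11: a=11^3·(≡5), b=11^3·(≡3) mod 11; (5|11)=+1, (3|11)=+1; (−1)^{3·3·5}·(+1)^3·(+1)^3 = -1.
v=2: v_2(a)=-19, v_2(b)=-12; units ≡ 1, 7 (mod 8); ε·ε+αω+βω = 0·1+-19·0+-12·0 ≡ 0  ⇒  (a,b)_2 = +1.
v=5: a=5^-1·(≡3), b=5^-1·(≡2) mod 5; (3|5)=-1, (2|5)=-1; (−1)^{-1·-1·2}·(-1)^-1·(-1)^-1 = +1.
v=17: a=17^6·(≡15), b=17^4·(≡12) mod 17; (15|17)=+1, (12|17)=-1; (−1)^{6·4·8}·(+1)^4·(-1)^6 = +1.
v=37: a=37^1·(≡13), b=37^1·(≡30) mod 37; (13|37)=-1, (30|37)=+1; (−1)^{1·1·18}·(-1)^1·(+1)^1 = -1.
v=3: a=3^-14·(≡1), b=3^-12·(≡2) mod 3; (1|3)=+1, (2|3)=-1; (−1)^{-14·-12·1}·(+1)^-12·(-1)^-14 = +1.
v=19: a=19^1·(≡10), b=19^1·(≡9) mod 19; (10|19)=-1, (9|19)=+1; (−1)^{1·1·9}·(-1)^1·(+1)^1 = +1.
|Ram(-541310, -38665)| = 4, even; anisotropic at {7, 11, 37, ∞}.

[7, 11, 37, inf]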